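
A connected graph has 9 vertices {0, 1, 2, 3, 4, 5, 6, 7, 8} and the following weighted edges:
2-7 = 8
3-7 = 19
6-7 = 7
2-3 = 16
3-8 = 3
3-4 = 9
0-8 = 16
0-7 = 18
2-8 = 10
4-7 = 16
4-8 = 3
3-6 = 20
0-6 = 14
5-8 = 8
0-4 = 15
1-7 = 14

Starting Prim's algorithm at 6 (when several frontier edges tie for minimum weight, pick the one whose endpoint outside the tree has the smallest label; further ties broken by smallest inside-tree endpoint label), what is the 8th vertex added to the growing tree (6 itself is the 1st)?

0

Prim, starting at 6.
Step 1: cheapest edge leaving the tree is 6-7 (7); add 7.
Step 2: cheapest edge leaving the tree is 2-7 (8); add 2.
Step 3: cheapest edge leaving the tree is 2-8 (10); add 8.
Step 4: cheapest edge leaving the tree is 3-8 (3); add 3.
Step 5: cheapest edge leaving the tree is 4-8 (3); add 4.
Step 6: cheapest edge leaving the tree is 5-8 (8); add 5.
Step 7: cheapest edge leaving the tree is 0-6 (14); add 0.
Step 8: cheapest edge leaving the tree is 1-7 (14); add 1.
Vertex order: 6, 7, 2, 8, 3, 4, 5, 0, 1. The 8th vertex is 0.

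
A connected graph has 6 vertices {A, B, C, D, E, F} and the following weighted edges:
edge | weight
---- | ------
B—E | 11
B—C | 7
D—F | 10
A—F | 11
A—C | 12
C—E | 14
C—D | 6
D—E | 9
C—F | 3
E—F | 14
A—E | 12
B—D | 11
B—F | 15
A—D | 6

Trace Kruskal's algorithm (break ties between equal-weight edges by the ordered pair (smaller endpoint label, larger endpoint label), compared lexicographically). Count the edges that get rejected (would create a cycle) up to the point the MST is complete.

Kruskal: consider edges lightest-first.
C—F (3): add. Components now {A} {B} {C,F} {D} {E}
A—D (6): add. Components now {A,D} {B} {C,F} {E}
C—D (6): add. Components now {A,C,D,F} {B} {E}
B—C (7): add. Components now {A,B,C,D,F} {E}
D—E (9): add. Components now {A,B,C,D,E,F}
Edges rejected before the tree was complete: 0.

0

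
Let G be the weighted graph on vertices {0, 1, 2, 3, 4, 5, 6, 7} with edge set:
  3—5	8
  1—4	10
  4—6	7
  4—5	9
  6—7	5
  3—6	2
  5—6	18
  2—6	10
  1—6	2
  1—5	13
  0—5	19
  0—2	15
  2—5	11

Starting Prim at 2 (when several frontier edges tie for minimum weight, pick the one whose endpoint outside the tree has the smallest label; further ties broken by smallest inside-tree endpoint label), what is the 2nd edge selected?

Prim's algorithm from 2:
Step 1: cheapest edge leaving the tree is 2—6 (10); add 6.
Step 2: cheapest edge leaving the tree is 1—6 (2); add 1.
Step 3: cheapest edge leaving the tree is 3—6 (2); add 3.
Step 4: cheapest edge leaving the tree is 6—7 (5); add 7.
Step 5: cheapest edge leaving the tree is 4—6 (7); add 4.
Step 6: cheapest edge leaving the tree is 3—5 (8); add 5.
Step 7: cheapest edge leaving the tree is 0—2 (15); add 0.
The 2nd edge added is 1—6.

1-6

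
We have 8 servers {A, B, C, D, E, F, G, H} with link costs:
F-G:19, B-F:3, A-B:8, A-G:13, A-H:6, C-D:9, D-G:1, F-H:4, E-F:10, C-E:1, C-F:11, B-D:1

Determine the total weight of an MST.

Kruskal's algorithm — process edges by increasing weight (ties by edge label):
B-D (1): add — endpoints in different components.
C-E (1): add — endpoints in different components.
D-G (1): add — endpoints in different components.
B-F (3): add — endpoints in different components.
F-H (4): add — endpoints in different components.
A-H (6): add — endpoints in different components.
A-B (8): skip — A and B already connected.
C-D (9): add — endpoints in different components.
MST edges: B-D, C-E, D-G, B-F, F-H, A-H, C-D; total weight 1+1+1+3+4+6+9 = 25.

25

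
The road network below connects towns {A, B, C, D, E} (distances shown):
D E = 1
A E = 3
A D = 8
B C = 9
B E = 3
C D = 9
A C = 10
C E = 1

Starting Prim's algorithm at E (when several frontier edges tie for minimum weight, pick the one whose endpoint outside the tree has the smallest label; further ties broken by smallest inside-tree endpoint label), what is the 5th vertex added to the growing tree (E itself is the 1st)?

Prim, starting at E.
Step 1: cheapest edge leaving the tree is C E (1); add C.
Step 2: cheapest edge leaving the tree is D E (1); add D.
Step 3: cheapest edge leaving the tree is A E (3); add A.
Step 4: cheapest edge leaving the tree is B E (3); add B.
Vertex order: E, C, D, A, B. The 5th vertex is B.

B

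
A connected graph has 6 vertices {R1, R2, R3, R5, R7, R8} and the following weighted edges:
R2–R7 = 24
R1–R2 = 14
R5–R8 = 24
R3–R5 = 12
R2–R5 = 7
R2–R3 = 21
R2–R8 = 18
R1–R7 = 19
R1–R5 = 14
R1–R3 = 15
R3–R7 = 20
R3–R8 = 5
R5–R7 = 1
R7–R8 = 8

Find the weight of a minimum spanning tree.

35

Grow the tree from R8 using Prim:
Step 1: cheapest edge leaving the tree is R3–R8 (5); add R3.
Step 2: cheapest edge leaving the tree is R7–R8 (8); add R7.
Step 3: cheapest edge leaving the tree is R5–R7 (1); add R5.
Step 4: cheapest edge leaving the tree is R2–R5 (7); add R2.
Step 5: cheapest edge leaving the tree is R1–R2 (14); add R1.
MST edges: R3–R8, R7–R8, R5–R7, R2–R5, R1–R2; total weight 5+8+1+7+14 = 35.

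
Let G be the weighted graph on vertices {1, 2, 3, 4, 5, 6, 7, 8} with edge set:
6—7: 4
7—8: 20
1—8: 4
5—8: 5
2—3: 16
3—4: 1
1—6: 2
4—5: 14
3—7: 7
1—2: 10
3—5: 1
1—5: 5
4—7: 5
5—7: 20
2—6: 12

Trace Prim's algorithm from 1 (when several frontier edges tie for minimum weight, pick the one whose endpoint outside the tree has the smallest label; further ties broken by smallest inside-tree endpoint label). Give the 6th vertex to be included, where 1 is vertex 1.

Prim, starting at 1.
Step 1: cheapest edge leaving the tree is 1—6 (2); add 6.
Step 2: cheapest edge leaving the tree is 6—7 (4); add 7.
Step 3: cheapest edge leaving the tree is 1—8 (4); add 8.
Step 4: cheapest edge leaving the tree is 4—7 (5); add 4.
Step 5: cheapest edge leaving the tree is 3—4 (1); add 3.
Step 6: cheapest edge leaving the tree is 3—5 (1); add 5.
Step 7: cheapest edge leaving the tree is 1—2 (10); add 2.
Vertex order: 1, 6, 7, 8, 4, 3, 5, 2. The 6th vertex is 3.

3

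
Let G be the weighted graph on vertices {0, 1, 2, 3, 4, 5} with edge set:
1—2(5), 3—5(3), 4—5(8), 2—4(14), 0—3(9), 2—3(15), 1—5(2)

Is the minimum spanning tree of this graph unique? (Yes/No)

Yes

Sort edges by weight, then run Kruskal:
1—5 (2): add — endpoints in different components.
3—5 (3): add — endpoints in different components.
1—2 (5): add — endpoints in different components.
4—5 (8): add — endpoints in different components.
0—3 (9): add — endpoints in different components.
Every non-tree edge has weight strictly greater than the heaviest edge on the tree path between its endpoints, so the MST is unique.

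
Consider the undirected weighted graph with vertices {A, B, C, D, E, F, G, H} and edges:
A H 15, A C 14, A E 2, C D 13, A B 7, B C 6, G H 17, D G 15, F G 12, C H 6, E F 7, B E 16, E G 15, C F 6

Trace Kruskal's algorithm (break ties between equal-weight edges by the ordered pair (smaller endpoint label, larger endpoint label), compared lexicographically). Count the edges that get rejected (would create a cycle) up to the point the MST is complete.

Kruskal: consider edges lightest-first.
A E (2): add — endpoints in different components.
B C (6): add — endpoints in different components.
C F (6): add — endpoints in different components.
C H (6): add — endpoints in different components.
A B (7): add — endpoints in different components.
E F (7): skip — E and F already connected.
F G (12): add — endpoints in different components.
C D (13): add — endpoints in different components.
Edges rejected before the tree was complete: 1.

1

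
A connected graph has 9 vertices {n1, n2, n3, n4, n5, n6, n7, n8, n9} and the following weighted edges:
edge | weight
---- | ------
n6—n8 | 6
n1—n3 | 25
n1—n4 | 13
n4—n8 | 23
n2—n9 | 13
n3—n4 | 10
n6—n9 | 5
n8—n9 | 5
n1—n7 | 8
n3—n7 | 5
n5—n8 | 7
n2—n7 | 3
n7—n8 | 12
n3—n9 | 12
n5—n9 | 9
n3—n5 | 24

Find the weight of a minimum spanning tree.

Prim's algorithm from n8:
Step 1: cheapest edge leaving the tree is n8—n9 (5); add n9.
Step 2: cheapest edge leaving the tree is n6—n9 (5); add n6.
Step 3: cheapest edge leaving the tree is n5—n8 (7); add n5.
Step 4: cheapest edge leaving the tree is n3—n9 (12); add n3.
Step 5: cheapest edge leaving the tree is n3—n7 (5); add n7.
Step 6: cheapest edge leaving the tree is n2—n7 (3); add n2.
Step 7: cheapest edge leaving the tree is n1—n7 (8); add n1.
Step 8: cheapest edge leaving the tree is n3—n4 (10); add n4.
MST edges: n8—n9, n6—n9, n5—n8, n3—n9, n3—n7, n2—n7, n1—n7, n3—n4; total weight 5+5+7+12+5+3+8+10 = 55.

55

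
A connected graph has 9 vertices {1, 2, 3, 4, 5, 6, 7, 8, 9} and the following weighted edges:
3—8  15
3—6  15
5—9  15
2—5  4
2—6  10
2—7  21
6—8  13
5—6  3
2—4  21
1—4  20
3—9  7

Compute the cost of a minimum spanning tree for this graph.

104

Sort edges by weight, then run Kruskal:
5—6 (3): add — endpoints in different components.
2—5 (4): add — endpoints in different components.
3—9 (7): add — endpoints in different components.
2—6 (10): skip — 2 and 6 already connected.
6—8 (13): add — endpoints in different components.
3—6 (15): add — endpoints in different components.
3—8 (15): skip — 3 and 8 already connected.
5—9 (15): skip — 5 and 9 already connected.
1—4 (20): add — endpoints in different components.
2—4 (21): add — endpoints in different components.
2—7 (21): add — endpoints in different components.
MST edges: 5—6, 2—5, 3—9, 6—8, 3—6, 1—4, 2—4, 2—7; total weight 3+4+7+13+15+20+21+21 = 104.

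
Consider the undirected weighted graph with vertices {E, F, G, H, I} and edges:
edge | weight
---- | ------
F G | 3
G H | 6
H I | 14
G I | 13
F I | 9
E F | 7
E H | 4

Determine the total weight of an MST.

22

Sort edges by weight, then run Kruskal:
F G (3): add. Components now {E} {F,G} {H} {I}
E H (4): add. Components now {E,H} {F,G} {I}
G H (6): add. Components now {E,F,G,H} {I}
E F (7): skip — E and F already connected.
F I (9): add. Components now {E,F,G,H,I}
MST edges: F G, E H, G H, F I; total weight 3+4+6+9 = 22.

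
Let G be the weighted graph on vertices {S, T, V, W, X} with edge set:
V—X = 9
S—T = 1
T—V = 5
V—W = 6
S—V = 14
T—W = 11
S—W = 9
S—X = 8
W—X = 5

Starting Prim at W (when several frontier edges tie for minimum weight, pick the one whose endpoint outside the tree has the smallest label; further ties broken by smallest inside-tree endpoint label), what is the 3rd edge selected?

Prim, starting at W.
Step 1: frontier [W—X 5, V—W 6, S—W 9, T—W 11] → take W—X (5); add X.
Step 2: frontier [V—W 6, S—W 9, T—W 11, S—X 8, V—X 9] → take V—W (6); add V.
Step 3: frontier [T—V 5, S—V 14, S—W 9, T—W 11, S—X 8] → take T—V (5); add T.
Step 4: frontier [S—T 1, S—V 14, S—W 9, S—X 8] → take S—T (1); add S.
The 3rd edge added is T—V.

T-V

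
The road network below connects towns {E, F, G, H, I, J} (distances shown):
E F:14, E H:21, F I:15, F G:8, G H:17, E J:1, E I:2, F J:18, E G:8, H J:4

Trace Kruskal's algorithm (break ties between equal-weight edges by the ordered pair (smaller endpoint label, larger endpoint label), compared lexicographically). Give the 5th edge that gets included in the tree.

Kruskal's algorithm — process edges by increasing weight (ties by edge label):
E J (1): add — endpoints in different components.
E I (2): add — endpoints in different components.
H J (4): add — endpoints in different components.
E G (8): add — endpoints in different components.
F G (8): add — endpoints in different components.
The 5th edge added is F G.

F-G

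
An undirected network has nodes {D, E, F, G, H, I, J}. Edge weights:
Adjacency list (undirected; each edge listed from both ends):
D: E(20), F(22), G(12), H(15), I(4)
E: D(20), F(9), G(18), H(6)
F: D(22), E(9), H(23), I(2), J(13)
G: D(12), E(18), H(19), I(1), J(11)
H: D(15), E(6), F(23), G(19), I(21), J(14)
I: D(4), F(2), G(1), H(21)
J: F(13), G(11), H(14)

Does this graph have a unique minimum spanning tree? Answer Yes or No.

Yes

Kruskal's algorithm — process edges by increasing weight (ties by edge label):
G–I (1): add. Components now {D} {E} {F} {G,I} {H} {J}
F–I (2): add. Components now {D} {E} {F,G,I} {H} {J}
D–I (4): add. Components now {D,F,G,I} {E} {H} {J}
E–H (6): add. Components now {D,F,G,I} {E,H} {J}
E–F (9): add. Components now {D,E,F,G,H,I} {J}
G–J (11): add. Components now {D,E,F,G,H,I,J}
Every non-tree edge has weight strictly greater than the heaviest edge on the tree path between its endpoints, so the MST is unique.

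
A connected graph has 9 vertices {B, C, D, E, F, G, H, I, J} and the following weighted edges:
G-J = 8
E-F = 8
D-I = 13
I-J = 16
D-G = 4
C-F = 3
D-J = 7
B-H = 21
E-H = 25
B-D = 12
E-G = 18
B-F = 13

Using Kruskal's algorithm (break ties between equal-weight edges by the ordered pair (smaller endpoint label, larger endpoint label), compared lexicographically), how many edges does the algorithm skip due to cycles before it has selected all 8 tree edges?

Kruskal's algorithm — process edges by increasing weight (ties by edge label):
C-F (3): add — endpoints in different components.
D-G (4): add — endpoints in different components.
D-J (7): add — endpoints in different components.
E-F (8): add — endpoints in different components.
G-J (8): skip — G and J already connected.
B-D (12): add — endpoints in different components.
B-F (13): add — endpoints in different components.
D-I (13): add — endpoints in different components.
I-J (16): skip — I and J already connected.
E-G (18): skip — E and G already connected.
B-H (21): add — endpoints in different components.
Edges rejected before the tree was complete: 3.

3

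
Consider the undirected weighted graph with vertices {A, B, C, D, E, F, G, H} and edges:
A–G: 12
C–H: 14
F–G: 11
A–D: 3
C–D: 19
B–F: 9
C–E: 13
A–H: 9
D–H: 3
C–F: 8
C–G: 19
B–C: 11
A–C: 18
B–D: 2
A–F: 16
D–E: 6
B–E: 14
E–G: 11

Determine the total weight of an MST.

Prim's algorithm from C:
Step 1: cheapest edge leaving the tree is C–F (8); add F.
Step 2: cheapest edge leaving the tree is B–F (9); add B.
Step 3: cheapest edge leaving the tree is B–D (2); add D.
Step 4: cheapest edge leaving the tree is A–D (3); add A.
Step 5: cheapest edge leaving the tree is D–H (3); add H.
Step 6: cheapest edge leaving the tree is D–E (6); add E.
Step 7: cheapest edge leaving the tree is E–G (11); add G.
MST edges: C–F, B–F, B–D, A–D, D–H, D–E, E–G; total weight 8+9+2+3+3+6+11 = 42.

42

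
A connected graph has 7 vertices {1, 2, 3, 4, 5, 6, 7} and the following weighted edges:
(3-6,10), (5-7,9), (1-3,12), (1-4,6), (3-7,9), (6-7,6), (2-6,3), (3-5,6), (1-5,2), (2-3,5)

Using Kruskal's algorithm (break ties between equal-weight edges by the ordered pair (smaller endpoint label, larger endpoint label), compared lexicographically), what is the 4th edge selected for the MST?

1-4

Sort edges by weight, then run Kruskal:
1-5 (2): add. Components now {1,5} {2} {3} {4} {6} {7}
2-6 (3): add. Components now {1,5} {2,6} {3} {4} {7}
2-3 (5): add. Components now {1,5} {2,3,6} {4} {7}
1-4 (6): add. Components now {1,4,5} {2,3,6} {7}
3-5 (6): add. Components now {1,2,3,4,5,6} {7}
6-7 (6): add. Components now {1,2,3,4,5,6,7}
The 4th edge added is 1-4.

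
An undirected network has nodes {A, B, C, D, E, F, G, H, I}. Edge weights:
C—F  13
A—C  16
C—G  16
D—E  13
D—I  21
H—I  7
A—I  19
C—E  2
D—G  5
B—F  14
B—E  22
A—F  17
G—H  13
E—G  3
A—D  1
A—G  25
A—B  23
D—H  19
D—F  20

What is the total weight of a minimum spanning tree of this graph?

58

Prim's algorithm from H:
Step 1: cheapest edge leaving the tree is H—I (7); add I.
Step 2: cheapest edge leaving the tree is G—H (13); add G.
Step 3: cheapest edge leaving the tree is E—G (3); add E.
Step 4: cheapest edge leaving the tree is C—E (2); add C.
Step 5: cheapest edge leaving the tree is D—G (5); add D.
Step 6: cheapest edge leaving the tree is A—D (1); add A.
Step 7: cheapest edge leaving the tree is C—F (13); add F.
Step 8: cheapest edge leaving the tree is B—F (14); add B.
MST edges: H—I, G—H, E—G, C—E, D—G, A—D, C—F, B—F; total weight 7+13+3+2+5+1+13+14 = 58.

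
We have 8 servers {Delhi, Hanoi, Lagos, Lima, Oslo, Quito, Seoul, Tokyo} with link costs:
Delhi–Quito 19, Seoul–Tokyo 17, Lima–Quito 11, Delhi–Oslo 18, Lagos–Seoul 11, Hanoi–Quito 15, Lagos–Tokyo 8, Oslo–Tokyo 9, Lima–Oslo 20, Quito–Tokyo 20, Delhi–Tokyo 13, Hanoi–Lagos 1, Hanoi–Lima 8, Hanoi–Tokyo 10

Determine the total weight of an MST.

61

Prim's algorithm from Lima:
Step 1: cheapest edge leaving the tree is Hanoi–Lima (8); add Hanoi.
Step 2: cheapest edge leaving the tree is Hanoi–Lagos (1); add Lagos.
Step 3: cheapest edge leaving the tree is Lagos–Tokyo (8); add Tokyo.
Step 4: cheapest edge leaving the tree is Oslo–Tokyo (9); add Oslo.
Step 5: cheapest edge leaving the tree is Lima–Quito (11); add Quito.
Step 6: cheapest edge leaving the tree is Lagos–Seoul (11); add Seoul.
Step 7: cheapest edge leaving the tree is Delhi–Tokyo (13); add Delhi.
MST edges: Hanoi–Lima, Hanoi–Lagos, Lagos–Tokyo, Oslo–Tokyo, Lima–Quito, Lagos–Seoul, Delhi–Tokyo; total weight 8+1+8+9+11+11+13 = 61.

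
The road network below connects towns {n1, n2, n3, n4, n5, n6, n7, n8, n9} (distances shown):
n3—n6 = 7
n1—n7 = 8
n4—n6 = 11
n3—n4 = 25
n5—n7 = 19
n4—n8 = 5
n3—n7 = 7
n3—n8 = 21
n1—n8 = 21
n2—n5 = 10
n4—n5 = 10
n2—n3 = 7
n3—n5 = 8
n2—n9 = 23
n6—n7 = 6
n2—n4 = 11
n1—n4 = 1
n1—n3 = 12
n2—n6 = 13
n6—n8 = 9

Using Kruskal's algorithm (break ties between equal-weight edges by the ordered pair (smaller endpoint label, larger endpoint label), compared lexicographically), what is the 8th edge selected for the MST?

n2-n9

Kruskal's algorithm — process edges by increasing weight (ties by edge label):
n1—n4 (1): add — endpoints in different components.
n4—n8 (5): add — endpoints in different components.
n6—n7 (6): add — endpoints in different components.
n2—n3 (7): add — endpoints in different components.
n3—n6 (7): add — endpoints in different components.
n3—n7 (7): skip — n3 and n7 already connected.
n1—n7 (8): add — endpoints in different components.
n3—n5 (8): add — endpoints in different components.
n6—n8 (9): skip — n8 and n6 already connected.
n2—n5 (10): skip — n5 and n2 already connected.
n4—n5 (10): skip — n5 and n4 already connected.
n2—n4 (11): skip — n4 and n2 already connected.
n4—n6 (11): skip — n4 and n6 already connected.
n1—n3 (12): skip — n3 and n1 already connected.
n2—n6 (13): skip — n2 and n6 already connected.
n5—n7 (19): skip — n5 and n7 already connected.
n1—n8 (21): skip — n8 and n1 already connected.
n3—n8 (21): skip — n8 and n3 already connected.
n2—n9 (23): add — endpoints in different components.
The 8th edge added is n2—n9.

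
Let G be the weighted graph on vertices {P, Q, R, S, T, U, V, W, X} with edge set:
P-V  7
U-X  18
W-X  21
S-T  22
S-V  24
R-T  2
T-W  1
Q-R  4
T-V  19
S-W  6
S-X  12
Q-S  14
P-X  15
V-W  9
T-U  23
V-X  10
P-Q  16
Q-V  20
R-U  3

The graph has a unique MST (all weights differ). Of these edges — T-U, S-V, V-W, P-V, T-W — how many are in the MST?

Sort edges by weight, then run Kruskal:
T-W (1): add — endpoints in different components.
R-T (2): add — endpoints in different components.
R-U (3): add — endpoints in different components.
Q-R (4): add — endpoints in different components.
S-W (6): add — endpoints in different components.
P-V (7): add — endpoints in different components.
V-W (9): add — endpoints in different components.
V-X (10): add — endpoints in different components.
MST edge set: {T-W, R-T, R-U, Q-R, S-W, P-V, V-W, V-X}.
Of the listed edges, {V-W, P-V, T-W} are in the MST → 3.

3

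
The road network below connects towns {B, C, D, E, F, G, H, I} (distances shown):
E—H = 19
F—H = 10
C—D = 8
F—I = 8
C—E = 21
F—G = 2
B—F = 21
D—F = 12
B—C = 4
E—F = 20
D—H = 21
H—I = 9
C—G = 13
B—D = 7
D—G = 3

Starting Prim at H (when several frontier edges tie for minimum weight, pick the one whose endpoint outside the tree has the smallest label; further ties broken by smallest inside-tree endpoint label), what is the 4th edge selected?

Prim's algorithm from H:
Step 1: cheapest edge leaving the tree is H—I (9); add I.
Step 2: cheapest edge leaving the tree is F—I (8); add F.
Step 3: cheapest edge leaving the tree is F—G (2); add G.
Step 4: cheapest edge leaving the tree is D—G (3); add D.
Step 5: cheapest edge leaving the tree is B—D (7); add B.
Step 6: cheapest edge leaving the tree is B—C (4); add C.
Step 7: cheapest edge leaving the tree is E—H (19); add E.
The 4th edge added is D—G.

D-G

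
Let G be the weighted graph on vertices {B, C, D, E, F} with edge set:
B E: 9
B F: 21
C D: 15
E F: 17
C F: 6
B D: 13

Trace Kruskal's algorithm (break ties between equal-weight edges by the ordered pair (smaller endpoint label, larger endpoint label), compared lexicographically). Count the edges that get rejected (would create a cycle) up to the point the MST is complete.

Sort edges by weight, then run Kruskal:
C F (6): add. Components now {B} {C,F} {D} {E}
B E (9): add. Components now {B,E} {C,F} {D}
B D (13): add. Components now {B,D,E} {C,F}
C D (15): add. Components now {B,C,D,E,F}
Edges rejected before the tree was complete: 0.

0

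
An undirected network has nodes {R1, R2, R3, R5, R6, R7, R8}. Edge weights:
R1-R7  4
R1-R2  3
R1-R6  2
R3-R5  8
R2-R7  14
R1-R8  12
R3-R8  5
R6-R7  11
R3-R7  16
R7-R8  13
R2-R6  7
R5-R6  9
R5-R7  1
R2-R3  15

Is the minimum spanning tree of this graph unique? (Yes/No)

Kruskal: consider edges lightest-first.
R5-R7 (1): add. Components now {R5,R7} {R8} {R2} {R6} {R1} {R3}
R1-R6 (2): add. Components now {R5,R7} {R8} {R2} {R1,R6} {R3}
R1-R2 (3): add. Components now {R5,R7} {R8} {R1,R2,R6} {R3}
R1-R7 (4): add. Components now {R1,R2,R5,R6,R7} {R8} {R3}
R3-R8 (5): add. Components now {R1,R2,R5,R6,R7} {R3,R8}
R2-R6 (7): skip — R2 and R6 already connected.
R3-R5 (8): add. Components now {R1,R2,R3,R5,R6,R7,R8}
Every non-tree edge has weight strictly greater than the heaviest edge on the tree path between its endpoints, so the MST is unique.

Yes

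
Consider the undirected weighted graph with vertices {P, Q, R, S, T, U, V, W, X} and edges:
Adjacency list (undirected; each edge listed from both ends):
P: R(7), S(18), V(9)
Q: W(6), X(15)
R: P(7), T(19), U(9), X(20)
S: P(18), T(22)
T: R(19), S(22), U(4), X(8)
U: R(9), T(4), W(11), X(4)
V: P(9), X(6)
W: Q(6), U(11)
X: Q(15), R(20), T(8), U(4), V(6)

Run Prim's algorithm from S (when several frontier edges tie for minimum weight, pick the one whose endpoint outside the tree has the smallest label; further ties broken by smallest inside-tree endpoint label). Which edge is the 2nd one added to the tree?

P-R

Prim's algorithm from S:
Step 1: cheapest edge leaving the tree is P S (18); add P.
Step 2: cheapest edge leaving the tree is P R (7); add R.
Step 3: cheapest edge leaving the tree is R U (9); add U.
Step 4: cheapest edge leaving the tree is T U (4); add T.
Step 5: cheapest edge leaving the tree is U X (4); add X.
Step 6: cheapest edge leaving the tree is V X (6); add V.
Step 7: cheapest edge leaving the tree is U W (11); add W.
Step 8: cheapest edge leaving the tree is Q W (6); add Q.
The 2nd edge added is P R.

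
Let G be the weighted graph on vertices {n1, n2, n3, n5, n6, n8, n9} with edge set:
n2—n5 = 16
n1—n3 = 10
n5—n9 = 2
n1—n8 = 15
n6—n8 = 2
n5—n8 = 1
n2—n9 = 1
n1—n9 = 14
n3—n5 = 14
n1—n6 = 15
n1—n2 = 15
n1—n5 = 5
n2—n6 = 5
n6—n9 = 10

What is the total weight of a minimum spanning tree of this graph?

Prim's algorithm from n8:
Step 1: frontier [n5—n8 1, n6—n8 2, n1—n8 15] → take n5—n8 (1); add n5.
Step 2: frontier [n5—n9 2, n1—n5 5, n3—n5 14, n2—n5 16, n6—n8 2, n1—n8 15] → take n6—n8 (2); add n6.
Step 3: frontier [n5—n9 2, n1—n5 5, n3—n5 14, n2—n5 16, n2—n6 5, n6—n9 10, n1—n6 15, n1—n8 15] → take n5—n9 (2); add n9.
Step 4: frontier [n1—n5 5, n3—n5 14, n2—n5 16, n2—n6 5, n1—n6 15, n1—n8 15, n2—n9 1, n1—n9 14] → take n2—n9 (1); add n2.
Step 5: frontier [n1—n2 15, n1—n5 5, n3—n5 14, n1—n6 15, n1—n8 15, n1—n9 14] → take n1—n5 (5); add n1.
Step 6: frontier [n1—n3 10, n3—n5 14] → take n1—n3 (10); add n3.
MST edges: n5—n8, n6—n8, n5—n9, n2—n9, n1—n5, n1—n3; total weight 1+2+2+1+5+10 = 21.

21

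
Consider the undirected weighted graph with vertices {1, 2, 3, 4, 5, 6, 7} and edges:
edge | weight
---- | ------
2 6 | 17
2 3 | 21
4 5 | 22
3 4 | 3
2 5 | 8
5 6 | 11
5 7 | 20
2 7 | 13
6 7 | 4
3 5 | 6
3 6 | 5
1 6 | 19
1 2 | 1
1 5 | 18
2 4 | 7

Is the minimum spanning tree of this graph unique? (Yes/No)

Yes

Kruskal's algorithm — process edges by increasing weight (ties by edge label):
1 2 (1): add. Components now {1,2} {3} {4} {5} {6} {7}
3 4 (3): add. Components now {1,2} {3,4} {5} {6} {7}
6 7 (4): add. Components now {1,2} {3,4} {5} {6,7}
3 6 (5): add. Components now {1,2} {3,4,6,7} {5}
3 5 (6): add. Components now {1,2} {3,4,5,6,7}
2 4 (7): add. Components now {1,2,3,4,5,6,7}
Every non-tree edge has weight strictly greater than the heaviest edge on the tree path between its endpoints, so the MST is unique.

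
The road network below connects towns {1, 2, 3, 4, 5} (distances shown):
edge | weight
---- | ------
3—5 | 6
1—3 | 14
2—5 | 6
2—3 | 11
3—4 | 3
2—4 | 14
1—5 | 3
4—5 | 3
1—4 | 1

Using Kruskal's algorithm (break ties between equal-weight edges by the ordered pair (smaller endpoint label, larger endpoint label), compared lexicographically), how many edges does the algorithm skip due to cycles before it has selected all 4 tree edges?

Sort edges by weight, then run Kruskal:
1—4 (1): add. Components now {1,4} {2} {3} {5}
1—5 (3): add. Components now {1,4,5} {2} {3}
3—4 (3): add. Components now {1,3,4,5} {2}
4—5 (3): skip — 4 and 5 already connected.
2—5 (6): add. Components now {1,2,3,4,5}
Edges rejected before the tree was complete: 1.

1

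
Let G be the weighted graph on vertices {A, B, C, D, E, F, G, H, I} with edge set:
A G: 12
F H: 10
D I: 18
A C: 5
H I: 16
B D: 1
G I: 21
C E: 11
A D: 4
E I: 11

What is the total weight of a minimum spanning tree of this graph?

70

Prim's algorithm from H:
Step 1: cheapest edge leaving the tree is F H (10); add F.
Step 2: cheapest edge leaving the tree is H I (16); add I.
Step 3: cheapest edge leaving the tree is E I (11); add E.
Step 4: cheapest edge leaving the tree is C E (11); add C.
Step 5: cheapest edge leaving the tree is A C (5); add A.
Step 6: cheapest edge leaving the tree is A D (4); add D.
Step 7: cheapest edge leaving the tree is B D (1); add B.
Step 8: cheapest edge leaving the tree is A G (12); add G.
MST edges: F H, H I, E I, C E, A C, A D, B D, A G; total weight 10+16+11+11+5+4+1+12 = 70.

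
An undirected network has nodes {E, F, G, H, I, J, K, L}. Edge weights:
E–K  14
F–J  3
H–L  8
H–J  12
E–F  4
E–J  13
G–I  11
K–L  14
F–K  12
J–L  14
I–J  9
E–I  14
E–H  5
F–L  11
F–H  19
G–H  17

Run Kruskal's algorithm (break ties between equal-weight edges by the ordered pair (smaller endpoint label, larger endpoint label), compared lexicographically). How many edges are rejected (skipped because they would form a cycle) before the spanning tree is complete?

1

Sort edges by weight, then run Kruskal:
F–J (3): add — endpoints in different components.
E–F (4): add — endpoints in different components.
E–H (5): add — endpoints in different components.
H–L (8): add — endpoints in different components.
I–J (9): add — endpoints in different components.
F–L (11): skip — F and L already connected.
G–I (11): add — endpoints in different components.
F–K (12): add — endpoints in different components.
Edges rejected before the tree was complete: 1.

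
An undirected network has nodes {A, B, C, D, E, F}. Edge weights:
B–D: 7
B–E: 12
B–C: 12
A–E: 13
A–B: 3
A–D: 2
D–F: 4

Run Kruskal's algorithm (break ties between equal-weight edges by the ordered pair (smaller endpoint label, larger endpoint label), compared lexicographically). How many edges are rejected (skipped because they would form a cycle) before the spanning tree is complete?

1

Kruskal: consider edges lightest-first.
A–D (2): add — endpoints in different components.
A–B (3): add — endpoints in different components.
D–F (4): add — endpoints in different components.
B–D (7): skip — B and D already connected.
B–C (12): add — endpoints in different components.
B–E (12): add — endpoints in different components.
Edges rejected before the tree was complete: 1.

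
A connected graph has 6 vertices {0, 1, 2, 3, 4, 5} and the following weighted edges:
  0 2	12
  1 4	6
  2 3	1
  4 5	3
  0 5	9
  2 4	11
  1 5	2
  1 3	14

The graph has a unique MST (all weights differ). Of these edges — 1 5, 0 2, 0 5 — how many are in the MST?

2

Sort edges by weight, then run Kruskal:
2 3 (1): add — endpoints in different components.
1 5 (2): add — endpoints in different components.
4 5 (3): add — endpoints in different components.
1 4 (6): skip — 1 and 4 already connected.
0 5 (9): add — endpoints in different components.
2 4 (11): add — endpoints in different components.
MST edge set: {2 3, 1 5, 4 5, 0 5, 2 4}.
Of the listed edges, {1 5, 0 5} are in the MST → 2.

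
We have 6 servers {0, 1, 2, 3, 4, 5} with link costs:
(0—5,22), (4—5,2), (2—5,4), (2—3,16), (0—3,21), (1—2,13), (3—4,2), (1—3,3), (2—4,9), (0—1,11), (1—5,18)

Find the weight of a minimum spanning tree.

22

Grow the tree from 4 using Prim:
Step 1: cheapest edge leaving the tree is 3—4 (2); add 3.
Step 2: cheapest edge leaving the tree is 4—5 (2); add 5.
Step 3: cheapest edge leaving the tree is 1—3 (3); add 1.
Step 4: cheapest edge leaving the tree is 2—5 (4); add 2.
Step 5: cheapest edge leaving the tree is 0—1 (11); add 0.
MST edges: 3—4, 4—5, 1—3, 2—5, 0—1; total weight 2+2+3+4+11 = 22.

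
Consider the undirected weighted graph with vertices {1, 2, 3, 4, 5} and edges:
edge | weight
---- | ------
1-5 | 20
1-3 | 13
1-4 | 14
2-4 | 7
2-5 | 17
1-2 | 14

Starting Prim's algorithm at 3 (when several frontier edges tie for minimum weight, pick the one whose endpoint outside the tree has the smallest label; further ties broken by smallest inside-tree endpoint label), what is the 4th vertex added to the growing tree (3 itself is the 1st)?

4

Prim's algorithm from 3:
Step 1: frontier [1-3 13] → take 1-3 (13); add 1.
Step 2: frontier [1-2 14, 1-4 14, 1-5 20] → take 1-2 (14); add 2.
Step 3: frontier [1-4 14, 1-5 20, 2-4 7, 2-5 17] → take 2-4 (7); add 4.
Step 4: frontier [1-5 20, 2-5 17] → take 2-5 (17); add 5.
Vertex order: 3, 1, 2, 4, 5. The 4th vertex is 4.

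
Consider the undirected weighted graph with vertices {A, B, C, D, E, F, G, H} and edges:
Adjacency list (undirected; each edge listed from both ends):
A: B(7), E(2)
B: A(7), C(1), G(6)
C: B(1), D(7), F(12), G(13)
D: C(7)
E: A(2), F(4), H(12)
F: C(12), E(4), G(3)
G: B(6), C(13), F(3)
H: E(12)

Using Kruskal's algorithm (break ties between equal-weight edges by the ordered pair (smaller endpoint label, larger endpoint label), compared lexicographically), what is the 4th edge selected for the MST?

Sort edges by weight, then run Kruskal:
B—C (1): add — endpoints in different components.
A—E (2): add — endpoints in different components.
F—G (3): add — endpoints in different components.
E—F (4): add — endpoints in different components.
B—G (6): add — endpoints in different components.
A—B (7): skip — A and B already connected.
C—D (7): add — endpoints in different components.
C—F (12): skip — C and F already connected.
E—H (12): add — endpoints in different components.
The 4th edge added is E—F.

E-F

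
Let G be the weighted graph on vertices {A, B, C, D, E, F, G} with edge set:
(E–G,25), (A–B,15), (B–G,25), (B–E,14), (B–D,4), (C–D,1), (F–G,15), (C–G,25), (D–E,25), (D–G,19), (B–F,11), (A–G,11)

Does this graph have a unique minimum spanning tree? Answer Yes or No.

No

Kruskal's algorithm — process edges by increasing weight (ties by edge label):
C–D (1): add. Components now {A} {B} {C,D} {E} {F} {G}
B–D (4): add. Components now {A} {B,C,D} {E} {F} {G}
A–G (11): add. Components now {A,G} {B,C,D} {E} {F}
B–F (11): add. Components now {A,G} {B,C,D,F} {E}
B–E (14): add. Components now {A,G} {B,C,D,E,F}
A–B (15): add. Components now {A,B,C,D,E,F,G}
Non-tree edge F–G has weight 15, equal to the heaviest edge on its tree cycle — swapping gives another MST of the same weight. Not unique.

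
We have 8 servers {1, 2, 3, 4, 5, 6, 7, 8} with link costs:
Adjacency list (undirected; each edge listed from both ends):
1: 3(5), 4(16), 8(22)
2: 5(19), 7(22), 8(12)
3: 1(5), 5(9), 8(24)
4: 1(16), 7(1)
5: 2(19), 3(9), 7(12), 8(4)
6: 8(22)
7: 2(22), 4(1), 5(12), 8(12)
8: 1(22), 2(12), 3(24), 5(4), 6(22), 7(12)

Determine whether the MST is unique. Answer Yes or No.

Sort edges by weight, then run Kruskal:
4-7 (1): add — endpoints in different components.
5-8 (4): add — endpoints in different components.
1-3 (5): add — endpoints in different components.
3-5 (9): add — endpoints in different components.
2-8 (12): add — endpoints in different components.
5-7 (12): add — endpoints in different components.
7-8 (12): skip — 7 and 8 already connected.
1-4 (16): skip — 1 and 4 already connected.
2-5 (19): skip — 2 and 5 already connected.
1-8 (22): skip — 1 and 8 already connected.
2-7 (22): skip — 2 and 7 already connected.
6-8 (22): add — endpoints in different components.
Non-tree edge 7-8 has weight 12, equal to the heaviest edge on its tree cycle — swapping gives another MST of the same weight. Not unique.

No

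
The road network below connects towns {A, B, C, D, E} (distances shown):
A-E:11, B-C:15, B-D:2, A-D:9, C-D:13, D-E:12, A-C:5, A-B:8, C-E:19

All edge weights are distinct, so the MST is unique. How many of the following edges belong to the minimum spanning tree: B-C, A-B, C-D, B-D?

Kruskal's algorithm — process edges by increasing weight (ties by edge label):
B-D (2): add. Components now {A} {B,D} {C} {E}
A-C (5): add. Components now {A,C} {B,D} {E}
A-B (8): add. Components now {A,B,C,D} {E}
A-D (9): skip — A and D already connected.
A-E (11): add. Components now {A,B,C,D,E}
MST edge set: {B-D, A-C, A-B, A-E}.
Of the listed edges, {A-B, B-D} are in the MST → 2.

2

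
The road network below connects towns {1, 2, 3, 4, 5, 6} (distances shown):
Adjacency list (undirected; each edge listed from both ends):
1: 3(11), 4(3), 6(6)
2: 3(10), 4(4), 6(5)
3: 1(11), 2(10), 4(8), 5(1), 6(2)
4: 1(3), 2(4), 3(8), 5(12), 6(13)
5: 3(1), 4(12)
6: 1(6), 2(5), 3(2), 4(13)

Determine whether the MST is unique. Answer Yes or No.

Yes

Kruskal's algorithm — process edges by increasing weight (ties by edge label):
3—5 (1): add. Components now {1} {2} {3,5} {4} {6}
3—6 (2): add. Components now {1} {2} {3,5,6} {4}
1—4 (3): add. Components now {1,4} {2} {3,5,6}
2—4 (4): add. Components now {1,2,4} {3,5,6}
2—6 (5): add. Components now {1,2,3,4,5,6}
Every non-tree edge has weight strictly greater than the heaviest edge on the tree path between its endpoints, so the MST is unique.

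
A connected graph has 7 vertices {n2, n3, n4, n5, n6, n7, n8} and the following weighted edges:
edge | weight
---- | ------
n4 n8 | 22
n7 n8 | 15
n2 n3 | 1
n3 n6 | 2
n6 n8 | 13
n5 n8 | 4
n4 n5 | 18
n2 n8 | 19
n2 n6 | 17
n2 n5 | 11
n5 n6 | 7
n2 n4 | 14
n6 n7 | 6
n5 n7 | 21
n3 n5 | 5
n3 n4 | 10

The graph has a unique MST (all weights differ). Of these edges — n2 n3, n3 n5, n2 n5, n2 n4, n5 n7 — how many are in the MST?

Kruskal: consider edges lightest-first.
n2 n3 (1): add — endpoints in different components.
n3 n6 (2): add — endpoints in different components.
n5 n8 (4): add — endpoints in different components.
n3 n5 (5): add — endpoints in different components.
n6 n7 (6): add — endpoints in different components.
n5 n6 (7): skip — n6 and n5 already connected.
n3 n4 (10): add — endpoints in different components.
MST edge set: {n2 n3, n3 n6, n5 n8, n3 n5, n6 n7, n3 n4}.
Of the listed edges, {n2 n3, n3 n5} are in the MST → 2.

2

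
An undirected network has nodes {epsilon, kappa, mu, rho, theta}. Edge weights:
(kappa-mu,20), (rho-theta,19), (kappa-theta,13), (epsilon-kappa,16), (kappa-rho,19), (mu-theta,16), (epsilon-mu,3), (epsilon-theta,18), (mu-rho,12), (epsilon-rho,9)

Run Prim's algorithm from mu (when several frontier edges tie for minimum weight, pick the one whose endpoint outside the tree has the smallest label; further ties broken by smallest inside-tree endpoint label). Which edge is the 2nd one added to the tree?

Prim's algorithm from mu:
Step 1: cheapest edge leaving the tree is epsilon-mu (3); add epsilon.
Step 2: cheapest edge leaving the tree is epsilon-rho (9); add rho.
Step 3: cheapest edge leaving the tree is epsilon-kappa (16); add kappa.
Step 4: cheapest edge leaving the tree is kappa-theta (13); add theta.
The 2nd edge added is epsilon-rho.

epsilon-rho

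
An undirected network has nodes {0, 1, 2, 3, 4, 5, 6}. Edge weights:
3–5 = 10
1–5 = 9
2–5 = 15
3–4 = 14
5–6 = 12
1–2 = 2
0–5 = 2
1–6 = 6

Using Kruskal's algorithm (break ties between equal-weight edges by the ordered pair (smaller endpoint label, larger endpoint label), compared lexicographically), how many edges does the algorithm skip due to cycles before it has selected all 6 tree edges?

Kruskal: consider edges lightest-first.
0–5 (2): add — endpoints in different components.
1–2 (2): add — endpoints in different components.
1–6 (6): add — endpoints in different components.
1–5 (9): add — endpoints in different components.
3–5 (10): add — endpoints in different components.
5–6 (12): skip — 5 and 6 already connected.
3–4 (14): add — endpoints in different components.
Edges rejected before the tree was complete: 1.

1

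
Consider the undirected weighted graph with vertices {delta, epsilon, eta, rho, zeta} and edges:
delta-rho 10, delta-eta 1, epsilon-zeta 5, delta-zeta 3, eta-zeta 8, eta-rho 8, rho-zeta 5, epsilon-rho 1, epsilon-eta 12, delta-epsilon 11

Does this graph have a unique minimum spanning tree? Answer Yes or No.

No

Kruskal's algorithm — process edges by increasing weight (ties by edge label):
delta-eta (1): add — endpoints in different components.
epsilon-rho (1): add — endpoints in different components.
delta-zeta (3): add — endpoints in different components.
epsilon-zeta (5): add — endpoints in different components.
Non-tree edge rho-zeta has weight 5, equal to the heaviest edge on its tree cycle — swapping gives another MST of the same weight. Not unique.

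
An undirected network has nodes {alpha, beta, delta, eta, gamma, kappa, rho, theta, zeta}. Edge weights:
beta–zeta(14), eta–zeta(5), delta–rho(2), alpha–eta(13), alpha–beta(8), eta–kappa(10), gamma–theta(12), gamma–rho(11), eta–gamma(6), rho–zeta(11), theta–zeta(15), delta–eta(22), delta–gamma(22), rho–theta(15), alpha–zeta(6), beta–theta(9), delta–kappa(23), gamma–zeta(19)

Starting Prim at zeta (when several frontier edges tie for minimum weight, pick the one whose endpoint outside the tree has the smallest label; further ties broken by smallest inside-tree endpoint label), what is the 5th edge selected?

beta-theta

Prim's algorithm from zeta:
Step 1: cheapest edge leaving the tree is eta–zeta (5); add eta.
Step 2: cheapest edge leaving the tree is alpha–zeta (6); add alpha.
Step 3: cheapest edge leaving the tree is eta–gamma (6); add gamma.
Step 4: cheapest edge leaving the tree is alpha–beta (8); add beta.
Step 5: cheapest edge leaving the tree is beta–theta (9); add theta.
Step 6: cheapest edge leaving the tree is eta–kappa (10); add kappa.
Step 7: cheapest edge leaving the tree is gamma–rho (11); add rho.
Step 8: cheapest edge leaving the tree is delta–rho (2); add delta.
The 5th edge added is beta–theta.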